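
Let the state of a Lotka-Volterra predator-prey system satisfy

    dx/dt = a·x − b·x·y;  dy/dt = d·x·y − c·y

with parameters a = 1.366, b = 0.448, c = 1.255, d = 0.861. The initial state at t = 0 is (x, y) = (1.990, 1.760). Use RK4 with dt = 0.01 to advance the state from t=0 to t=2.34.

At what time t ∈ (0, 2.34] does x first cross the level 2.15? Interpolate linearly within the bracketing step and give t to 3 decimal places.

t = 0.141

t=0.000: state=(1.990, 1.760)
step 1 (dt=0.01): k1=(1.149, 0.807), k2=(1.149, 0.817), k3=(1.149, 0.817), k4=(1.149, 0.828); state += dt/6·(k1+2k2+2k3+k4)
t=0.010: state=(2.001, 1.768)
t=0.020: state=(2.013, 1.777)
t=0.030: state=(2.024, 1.785)
continuing one RK4 step at a time; state shown every 10 steps (Δt=0.1):
t=0.100: state=(2.104, 1.852)
t=0.140: state=(2.149, 1.895)
next step: t=0.150: state=(2.160, 1.906) — x has crossed 2.15
linear interpolation between t=0.140 (2.14898) and t=0.150 (2.16007) → t≈0.141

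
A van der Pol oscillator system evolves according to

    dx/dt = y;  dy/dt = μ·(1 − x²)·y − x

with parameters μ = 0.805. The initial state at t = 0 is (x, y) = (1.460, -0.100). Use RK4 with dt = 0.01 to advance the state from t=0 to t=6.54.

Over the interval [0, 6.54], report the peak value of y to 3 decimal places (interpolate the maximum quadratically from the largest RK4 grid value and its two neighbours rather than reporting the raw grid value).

max y = 2.470

t=0.000: state=(1.460, -0.100)
step 1 (dt=0.01): k1=(-0.100, -1.369), k2=(-0.107, -1.362), k3=(-0.107, -1.362), k4=(-0.114, -1.356); state += dt/6·(k1+2k2+2k3+k4)
t=0.010: state=(1.459, -0.114)
t=0.020: state=(1.458, -0.127)
t=0.030: state=(1.456, -0.140)
continuing one RK4 step at a time; state shown every 25 steps (Δt=0.25):
t=0.250: state=(1.395, -0.405)
t=0.500: state=(1.262, -0.656)
t=0.750: state=(1.069, -0.892)
t=1.000: state=(0.814, -1.151)
t=1.250: state=(0.489, -1.464)
t=1.500: state=(0.077, -1.837)
t=1.750: state=(-0.428, -2.180)
t=2.000: state=(-0.988, -2.217)
t=2.250: state=(-1.487, -1.683)
t=2.500: state=(-1.802, -0.833)
t=2.750: state=(-1.917, -0.136)
t=3.000: state=(-1.893, 0.291)
t=3.250: state=(-1.786, 0.547)
t=3.500: state=(-1.626, 0.728)
t=3.750: state=(-1.423, 0.893)
t=4.000: state=(-1.177, 1.081)
t=4.250: state=(-0.878, 1.324)
t=4.500: state=(-0.508, 1.651)
t=4.750: state=(-0.046, 2.059)
t=5.000: state=(0.518, 2.418)
t=5.250: state=(1.128, 2.355)
t=5.500: state=(1.637, 1.623)
t=5.750: state=(1.922, 0.675)
t=6.000: state=(2.000, 0.004)
t=6.250: state=(1.949, -0.373)
t=6.500: state=(1.826, -0.593)
t=6.540: state=(1.802, -0.621)
largest grid value and its neighbours: y(5.100)=2.46974, y(5.110)=2.46990, y(5.120)=2.46904
parabola through these three points peaks at t≈5.107 with y≈2.46996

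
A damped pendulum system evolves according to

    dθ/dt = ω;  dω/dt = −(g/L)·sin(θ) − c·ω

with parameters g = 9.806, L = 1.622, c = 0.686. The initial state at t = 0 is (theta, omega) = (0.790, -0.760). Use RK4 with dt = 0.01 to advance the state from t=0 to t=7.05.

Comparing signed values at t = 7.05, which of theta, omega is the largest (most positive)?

largest component: omega

t=0.000: state=(0.790, -0.760)
step 1 (dt=0.01): k1=(-0.760, -3.773), k2=(-0.779, -3.744), k3=(-0.779, -3.744), k4=(-0.797, -3.714); state += dt/6·(k1+2k2+2k3+k4)
t=0.010: state=(0.782, -0.797)
t=0.020: state=(0.774, -0.834)
t=0.030: state=(0.766, -0.871)
continuing one RK4 step at a time; state shown every 25 steps (Δt=0.25):
t=0.250: state=(0.500, -1.484)
t=0.500: state=(0.095, -1.651)
t=0.750: state=(-0.277, -1.246)
t=1.000: state=(-0.500, -0.500)
t=1.250: state=(-0.525, 0.279)
t=1.500: state=(-0.377, 0.853)
t=1.750: state=(-0.129, 1.066)
t=2.000: state=(0.123, 0.892)
t=2.250: state=(0.294, 0.448)
t=2.500: state=(0.341, -0.071)
t=2.750: state=(0.268, -0.486)
t=3.000: state=(0.117, -0.677)
t=3.250: state=(-0.049, -0.612)
t=3.500: state=(-0.173, -0.352)
t=3.750: state=(-0.219, -0.016)
t=4.000: state=(-0.185, 0.273)
t=4.250: state=(-0.094, 0.425)
t=4.500: state=(0.014, 0.411)
t=4.750: state=(0.100, 0.261)
t=5.000: state=(0.139, 0.047)
t=5.250: state=(0.125, -0.149)
t=5.500: state=(0.072, -0.264)
t=5.750: state=(0.002, -0.273)
t=6.000: state=(-0.057, -0.188)
t=6.250: state=(-0.088, -0.054)
t=6.500: state=(-0.084, 0.077)
t=6.750: state=(-0.053, 0.162)
t=7.000: state=(-0.009, 0.179)
t=7.050: state=(0.000, 0.174)
compare at T: theta=0.000, omega=0.174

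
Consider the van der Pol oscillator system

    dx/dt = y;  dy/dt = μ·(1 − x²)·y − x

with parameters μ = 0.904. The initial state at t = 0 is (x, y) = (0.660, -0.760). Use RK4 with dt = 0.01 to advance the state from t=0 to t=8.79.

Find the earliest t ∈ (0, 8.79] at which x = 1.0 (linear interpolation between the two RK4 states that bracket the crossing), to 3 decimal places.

t=0.000: state=(0.660, -0.760)
step 1 (dt=0.01): k1=(-0.760, -1.048), k2=(-0.765, -1.050), k3=(-0.765, -1.050), k4=(-0.771, -1.052); state += dt/6·(k1+2k2+2k3+k4)
t=0.010: state=(0.652, -0.771)
t=0.020: state=(0.645, -0.781)
t=0.030: state=(0.637, -0.792)
continuing one RK4 step at a time; state shown every 50 steps (Δt=0.5):
t=0.500: state=(0.137, -1.359)
t=1.000: state=(-0.696, -1.881)
t=1.500: state=(-1.511, -1.112)
t=2.000: state=(-1.743, 0.073)
t=2.500: state=(-1.554, 0.614)
t=3.000: state=(-1.154, 0.993)
t=3.500: state=(-0.527, 1.573)
t=4.000: state=(0.478, 2.435)
t=4.200: state=(0.978, 2.493)
next step: t=4.210: state=(1.003, 2.484) — x has crossed 1.0
linear interpolation between t=4.200 (0.97789) and t=4.210 (1.00278) → t≈4.209

t = 4.209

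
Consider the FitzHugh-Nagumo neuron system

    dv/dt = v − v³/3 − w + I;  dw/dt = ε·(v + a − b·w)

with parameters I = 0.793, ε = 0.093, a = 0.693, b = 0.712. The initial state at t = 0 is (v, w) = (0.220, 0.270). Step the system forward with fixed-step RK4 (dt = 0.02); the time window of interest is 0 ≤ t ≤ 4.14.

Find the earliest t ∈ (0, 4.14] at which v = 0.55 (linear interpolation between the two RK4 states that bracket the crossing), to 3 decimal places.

t = 0.382

t=0.000: state=(0.220, 0.270)
step 1 (dt=0.02): k1=(0.739, 0.067), k2=(0.746, 0.068), k3=(0.746, 0.068), k4=(0.752, 0.068); state += dt/6·(k1+2k2+2k3+k4)
t=0.020: state=(0.235, 0.271)
t=0.040: state=(0.250, 0.273)
t=0.060: state=(0.266, 0.274)
continuing one RK4 step at a time; state shown every 10 steps (Δt=0.2):
t=0.200: state=(0.381, 0.285)
t=0.380: state=(0.548, 0.301)
next step: t=0.400: state=(0.568, 0.303) — v has crossed 0.55
linear interpolation between t=0.380 (0.54818) and t=0.400 (0.56802) → t≈0.382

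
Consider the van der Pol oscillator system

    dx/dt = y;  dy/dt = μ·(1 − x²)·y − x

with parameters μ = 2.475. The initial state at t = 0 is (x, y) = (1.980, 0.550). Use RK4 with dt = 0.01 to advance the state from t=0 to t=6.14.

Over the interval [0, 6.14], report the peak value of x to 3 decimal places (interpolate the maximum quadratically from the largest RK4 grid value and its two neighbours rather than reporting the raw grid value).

max x = 2.014

t=0.000: state=(1.980, 0.550)
step 1 (dt=0.01): k1=(0.550, -5.955), k2=(0.520, -5.757), k3=(0.521, -5.763), k4=(0.492, -5.569); state += dt/6·(k1+2k2+2k3+k4)
t=0.010: state=(1.985, 0.492)
t=0.020: state=(1.990, 0.439)
t=0.030: state=(1.994, 0.388)
continuing one RK4 step at a time; state shown every 20 steps (Δt=0.2):
t=0.200: state=(2.012, -0.084)
t=0.400: state=(1.977, -0.229)
t=0.600: state=(1.927, -0.269)
t=0.800: state=(1.871, -0.288)
t=1.000: state=(1.811, -0.305)
t=1.200: state=(1.748, -0.324)
t=1.400: state=(1.682, -0.346)
t=1.600: state=(1.610, -0.372)
t=1.800: state=(1.532, -0.404)
t=2.000: state=(1.448, -0.446)
t=2.200: state=(1.353, -0.501)
t=2.400: state=(1.246, -0.578)
t=2.600: state=(1.119, -0.690)
t=2.800: state=(0.965, -0.866)
t=3.000: state=(0.765, -1.162)
t=3.200: state=(0.484, -1.709)
t=3.400: state=(0.049, -2.750)
t=3.600: state=(-0.650, -4.197)
t=3.800: state=(-1.488, -3.563)
t=4.000: state=(-1.936, -1.051)
t=4.200: state=(-2.022, -0.033)
t=4.400: state=(-2.000, 0.201)
t=4.600: state=(-1.953, 0.258)
t=4.800: state=(-1.898, 0.281)
t=5.000: state=(-1.841, 0.297)
t=5.200: state=(-1.779, 0.315)
t=5.400: state=(-1.715, 0.335)
t=5.600: state=(-1.645, 0.358)
t=5.800: state=(-1.571, 0.388)
t=6.000: state=(-1.490, 0.425)
t=6.140: state=(-1.428, 0.457)
largest grid value and its neighbours: x(0.140)=2.01375, x(0.150)=2.01385, x(0.160)=2.01374
parabola through these three points peaks at t≈0.150 with x≈2.01385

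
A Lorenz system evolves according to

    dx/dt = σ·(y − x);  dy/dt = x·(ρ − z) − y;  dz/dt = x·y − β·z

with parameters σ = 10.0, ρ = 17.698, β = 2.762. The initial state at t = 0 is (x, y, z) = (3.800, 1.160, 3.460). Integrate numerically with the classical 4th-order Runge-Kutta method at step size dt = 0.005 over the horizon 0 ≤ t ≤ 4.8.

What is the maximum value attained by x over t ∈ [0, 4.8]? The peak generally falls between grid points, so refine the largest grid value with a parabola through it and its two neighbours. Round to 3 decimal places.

max x = 13.264

t=0.000: state=(3.800, 1.160, 3.460)
step 1 (dt=0.005): k1=(-26.400, 52.944, -5.149), k2=(-24.416, 51.920, -4.695), k3=(-24.492, 51.989, -4.702), k4=(-22.576, 51.027, -4.270); state += dt/6·(k1+2k2+2k3+k4)
t=0.005: state=(3.678, 1.420, 3.436)
t=0.010: state=(3.574, 1.671, 3.417)
t=0.015: state=(3.487, 1.914, 3.402)
continuing one RK4 step at a time; state shown every 40 steps (Δt=0.2):
t=0.200: state=(7.048, 11.479, 6.924)
t=0.400: state=(11.814, 7.697, 26.578)
t=0.600: state=(1.850, -0.721, 17.211)
t=0.800: state=(-0.137, -0.401, 9.867)
t=1.000: state=(-0.658, -1.061, 5.724)
t=1.200: state=(-2.474, -4.208, 3.896)
t=1.400: state=(-9.332, -14.247, 11.155)
t=1.600: state=(-9.164, -3.100, 25.590)
t=1.800: state=(-1.023, 0.433, 15.009)
t=2.000: state=(0.011, 0.120, 8.627)
t=2.200: state=(0.181, 0.300, 4.969)
t=2.400: state=(0.727, 1.261, 2.911)
t=2.600: state=(3.298, 5.810, 2.710)
t=2.800: state=(12.000, 16.274, 17.018)
t=3.000: state=(5.844, -0.376, 23.173)
t=3.200: state=(-0.207, -1.098, 13.074)
t=3.400: state=(-1.421, -2.167, 7.741)
t=3.600: state=(-4.500, -7.225, 6.533)
t=3.800: state=(-11.518, -13.406, 19.709)
t=4.000: state=(-5.477, -1.158, 21.105)
t=4.200: state=(-1.466, -1.139, 12.459)
t=4.400: state=(-2.287, -3.395, 7.758)
t=4.600: state=(-6.757, -10.307, 9.279)
t=4.800: state=(-11.007, -8.806, 23.853)
largest grid value and its neighbours: x(2.850)=13.25830, x(2.855)=13.26270, x(2.860)=13.24171
parabola through these three points peaks at t≈2.853 with x≈13.26406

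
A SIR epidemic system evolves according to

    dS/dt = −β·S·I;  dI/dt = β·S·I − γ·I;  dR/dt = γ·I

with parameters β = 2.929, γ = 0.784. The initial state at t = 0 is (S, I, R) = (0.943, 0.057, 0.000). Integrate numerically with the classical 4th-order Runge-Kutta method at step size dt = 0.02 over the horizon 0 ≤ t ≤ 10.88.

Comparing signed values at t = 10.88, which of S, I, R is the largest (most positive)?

t=0.000: state=(0.943, 0.057, 0.000)
step 1 (dt=0.02): k1=(-0.157, 0.113, 0.045), k2=(-0.160, 0.115, 0.046), k3=(-0.160, 0.115, 0.046), k4=(-0.163, 0.117, 0.046); state += dt/6·(k1+2k2+2k3+k4)
t=0.020: state=(0.940, 0.059, 0.001)
t=0.040: state=(0.936, 0.062, 0.002)
t=0.060: state=(0.933, 0.064, 0.003)
continuing one RK4 step at a time; state shown every 25 steps (Δt=0.5):
t=0.500: state=(0.821, 0.142, 0.037)
t=1.000: state=(0.607, 0.275, 0.118)
t=1.500: state=(0.372, 0.379, 0.249)
t=2.000: state=(0.210, 0.388, 0.402)
t=2.500: state=(0.123, 0.332, 0.544)
t=3.000: state=(0.080, 0.260, 0.660)
t=3.500: state=(0.057, 0.194, 0.749)
t=4.000: state=(0.045, 0.141, 0.814)
t=4.500: state=(0.038, 0.101, 0.861)
t=5.000: state=(0.033, 0.072, 0.895)
t=5.500: state=(0.030, 0.051, 0.919)
t=6.000: state=(0.029, 0.036, 0.935)
t=6.500: state=(0.027, 0.025, 0.947)
t=7.000: state=(0.027, 0.018, 0.956)
t=7.500: state=(0.026, 0.012, 0.962)
t=8.000: state=(0.026, 0.009, 0.966)
t=8.500: state=(0.025, 0.006, 0.969)
t=9.000: state=(0.025, 0.004, 0.971)
t=9.500: state=(0.025, 0.003, 0.972)
t=10.000: state=(0.025, 0.002, 0.973)
t=10.500: state=(0.025, 0.001, 0.974)
t=10.880: state=(0.025, 0.001, 0.974)
compare at T: S=0.025, I=0.001, R=0.974

largest component: R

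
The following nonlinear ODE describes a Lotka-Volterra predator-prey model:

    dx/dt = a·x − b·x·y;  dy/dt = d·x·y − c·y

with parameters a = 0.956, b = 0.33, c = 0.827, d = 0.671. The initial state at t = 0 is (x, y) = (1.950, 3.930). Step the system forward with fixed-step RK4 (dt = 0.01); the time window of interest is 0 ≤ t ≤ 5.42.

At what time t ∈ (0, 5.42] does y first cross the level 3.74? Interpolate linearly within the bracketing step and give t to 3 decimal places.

t=0.000: state=(1.950, 3.930)
step 1 (dt=0.01): k1=(-0.665, 1.892), k2=(-0.670, 1.888), k3=(-0.670, 1.888), k4=(-0.675, 1.883); state += dt/6·(k1+2k2+2k3+k4)
t=0.010: state=(1.943, 3.949)
t=0.020: state=(1.937, 3.968)
t=0.030: state=(1.930, 3.986)
continuing one RK4 step at a time; state shown every 20 steps (Δt=0.2):
t=0.200: state=(1.800, 4.285)
t=0.400: state=(1.626, 4.571)
t=0.600: state=(1.446, 4.761)
t=0.800: state=(1.274, 4.843)
t=1.000: state=(1.121, 4.819)
t=1.200: state=(0.991, 4.705)
t=1.400: state=(0.884, 4.521)
t=1.600: state=(0.800, 4.289)
t=1.800: state=(0.736, 4.030)
t=2.000: state=(0.689, 3.758)
t=2.010: state=(0.687, 3.744)
next step: t=2.020: state=(0.686, 3.730) — y has crossed 3.74
linear interpolation between t=2.010 (3.74383) and t=2.020 (3.73014) → t≈2.013

t = 2.013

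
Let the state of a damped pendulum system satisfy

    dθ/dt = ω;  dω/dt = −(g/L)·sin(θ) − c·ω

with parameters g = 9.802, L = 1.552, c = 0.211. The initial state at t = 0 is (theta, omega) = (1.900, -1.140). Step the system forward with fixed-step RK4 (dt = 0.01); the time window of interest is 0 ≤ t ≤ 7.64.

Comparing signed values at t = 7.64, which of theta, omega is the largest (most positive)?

largest component: omega

t=0.000: state=(1.900, -1.140)
step 1 (dt=0.01): k1=(-1.140, -5.736), k2=(-1.169, -5.742), k3=(-1.169, -5.742), k4=(-1.197, -5.747); state += dt/6·(k1+2k2+2k3+k4)
t=0.010: state=(1.888, -1.197)
t=0.020: state=(1.876, -1.255)
t=0.030: state=(1.863, -1.313)
continuing one RK4 step at a time; state shown every 25 steps (Δt=0.25):
t=0.250: state=(1.433, -2.594)
t=0.500: state=(0.625, -3.758)
t=0.750: state=(-0.346, -3.764)
t=1.000: state=(-1.149, -2.520)
t=1.250: state=(-1.576, -0.887)
t=1.500: state=(-1.598, 0.695)
t=1.750: state=(-1.236, 2.177)
t=2.000: state=(-0.542, 3.254)
t=2.250: state=(0.299, 3.262)
t=2.500: state=(0.993, 2.155)
t=2.750: state=(1.342, 0.618)
t=3.000: state=(1.303, -0.916)
t=3.250: state=(0.900, -2.249)
t=3.500: state=(0.230, -2.957)
t=3.750: state=(-0.487, -2.596)
t=4.000: state=(-0.998, -1.404)
t=4.250: state=(-1.168, 0.046)
t=4.500: state=(-0.981, 1.414)
t=4.750: state=(-0.494, 2.386)
t=5.000: state=(0.141, 2.529)
t=5.250: state=(0.693, 1.758)
t=5.500: state=(0.980, 0.502)
t=5.750: state=(0.940, -0.807)
t=6.000: state=(0.598, -1.852)
t=6.250: state=(0.067, -2.262)
t=6.500: state=(-0.461, -1.831)
t=6.750: state=(-0.799, -0.807)
t=7.000: state=(-0.851, 0.390)
t=7.250: state=(-0.618, 1.421)
t=7.500: state=(-0.182, 1.955)
t=7.640: state=(0.093, 1.936)
compare at T: theta=0.093, omega=1.936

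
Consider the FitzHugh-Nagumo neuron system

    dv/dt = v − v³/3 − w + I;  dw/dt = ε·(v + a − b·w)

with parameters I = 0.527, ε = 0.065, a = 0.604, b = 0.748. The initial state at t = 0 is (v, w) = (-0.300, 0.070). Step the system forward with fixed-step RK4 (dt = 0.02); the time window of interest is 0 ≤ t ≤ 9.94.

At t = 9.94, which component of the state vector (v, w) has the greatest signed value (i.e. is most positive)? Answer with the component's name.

largest component: v

t=0.000: state=(-0.300, 0.070)
step 1 (dt=0.02): k1=(0.166, 0.016), k2=(0.167, 0.016), k3=(0.167, 0.016), k4=(0.169, 0.017); state += dt/6·(k1+2k2+2k3+k4)
t=0.020: state=(-0.297, 0.070)
t=0.040: state=(-0.293, 0.071)
t=0.060: state=(-0.290, 0.071)
continuing one RK4 step at a time; state shown every 25 steps (Δt=0.5):
t=0.500: state=(-0.197, 0.080)
t=1.000: state=(-0.038, 0.093)
t=1.500: state=(0.213, 0.113)
t=2.000: state=(0.598, 0.142)
t=2.500: state=(1.093, 0.185)
t=3.000: state=(1.516, 0.243)
t=3.500: state=(1.726, 0.309)
t=4.000: state=(1.785, 0.377)
t=4.500: state=(1.785, 0.445)
t=5.000: state=(1.764, 0.511)
t=5.500: state=(1.737, 0.574)
t=6.000: state=(1.708, 0.635)
t=6.500: state=(1.677, 0.694)
t=7.000: state=(1.646, 0.750)
t=7.500: state=(1.614, 0.803)
t=8.000: state=(1.582, 0.855)
t=8.500: state=(1.549, 0.904)
t=9.000: state=(1.515, 0.951)
t=9.500: state=(1.481, 0.995)
t=9.940: state=(1.450, 1.033)
compare at T: v=1.450, w=1.033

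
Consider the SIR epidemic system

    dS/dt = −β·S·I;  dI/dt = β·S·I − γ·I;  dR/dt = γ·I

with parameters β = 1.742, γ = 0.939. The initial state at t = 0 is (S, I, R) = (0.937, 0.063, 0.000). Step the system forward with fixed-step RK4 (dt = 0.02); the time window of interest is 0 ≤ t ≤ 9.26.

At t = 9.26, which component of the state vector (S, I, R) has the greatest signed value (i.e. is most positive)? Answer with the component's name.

largest component: R

t=0.000: state=(0.937, 0.063, 0.000)
step 1 (dt=0.02): k1=(-0.103, 0.044, 0.059), k2=(-0.103, 0.044, 0.060), k3=(-0.103, 0.044, 0.060), k4=(-0.104, 0.044, 0.060); state += dt/6·(k1+2k2+2k3+k4)
t=0.020: state=(0.935, 0.064, 0.001)
t=0.040: state=(0.933, 0.065, 0.002)
t=0.060: state=(0.931, 0.066, 0.004)
continuing one RK4 step at a time; state shown every 25 steps (Δt=0.5):
t=0.500: state=(0.878, 0.087, 0.035)
t=1.000: state=(0.805, 0.113, 0.082)
t=1.500: state=(0.721, 0.138, 0.141)
t=2.000: state=(0.634, 0.155, 0.210)
t=2.500: state=(0.552, 0.163, 0.285)
t=3.000: state=(0.479, 0.159, 0.361)
t=3.500: state=(0.419, 0.147, 0.434)
t=4.000: state=(0.371, 0.130, 0.499)
t=4.500: state=(0.335, 0.110, 0.555)
t=5.000: state=(0.306, 0.091, 0.602)
t=5.500: state=(0.285, 0.074, 0.641)
t=6.000: state=(0.269, 0.059, 0.672)
t=6.500: state=(0.257, 0.046, 0.696)
t=7.000: state=(0.248, 0.036, 0.716)
t=7.500: state=(0.242, 0.028, 0.731)
t=8.000: state=(0.237, 0.021, 0.742)
t=8.500: state=(0.233, 0.016, 0.751)
t=9.000: state=(0.230, 0.013, 0.758)
t=9.260: state=(0.229, 0.011, 0.761)
compare at T: S=0.229, I=0.011, R=0.761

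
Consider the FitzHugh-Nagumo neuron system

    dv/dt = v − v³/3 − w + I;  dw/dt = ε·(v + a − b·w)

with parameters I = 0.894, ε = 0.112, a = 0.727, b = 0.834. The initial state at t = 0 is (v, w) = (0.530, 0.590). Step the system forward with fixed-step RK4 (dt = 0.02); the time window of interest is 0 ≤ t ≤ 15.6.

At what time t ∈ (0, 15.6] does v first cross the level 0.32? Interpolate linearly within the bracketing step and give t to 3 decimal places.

t = 12.079

t=0.000: state=(0.530, 0.590)
step 1 (dt=0.02): k1=(0.784, 0.086), k2=(0.789, 0.086), k3=(0.789, 0.086), k4=(0.794, 0.087); state += dt/6·(k1+2k2+2k3+k4)
t=0.020: state=(0.546, 0.592)
t=0.040: state=(0.562, 0.593)
t=0.060: state=(0.578, 0.595)
continuing one RK4 step at a time; state shown every 50 steps (Δt=1):
t=1.000: state=(1.381, 0.719)
t=2.000: state=(1.698, 0.903)
t=3.000: state=(1.671, 1.081)
t=4.000: state=(1.588, 1.237)
t=5.000: state=(1.495, 1.369)
t=6.000: state=(1.399, 1.480)
t=7.000: state=(1.297, 1.569)
t=8.000: state=(1.186, 1.640)
t=9.000: state=(1.062, 1.692)
t=10.000: state=(0.911, 1.724)
t=11.000: state=(0.705, 1.735)
t=12.000: state=(0.359, 1.717)
t=12.060: state=(0.330, 1.714)
next step: t=12.080: state=(0.319, 1.713) — v has crossed 0.32
linear interpolation between t=12.060 (0.32960) and t=12.080 (0.31947) → t≈12.079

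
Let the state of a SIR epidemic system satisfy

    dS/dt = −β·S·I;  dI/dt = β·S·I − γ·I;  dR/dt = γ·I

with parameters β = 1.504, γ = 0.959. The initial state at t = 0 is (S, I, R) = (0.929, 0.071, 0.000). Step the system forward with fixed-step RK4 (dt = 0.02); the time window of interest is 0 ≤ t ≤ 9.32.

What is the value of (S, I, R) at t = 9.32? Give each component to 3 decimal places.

(S, I, R) = (0.333, 0.013, 0.654)

t=0.000: state=(0.929, 0.071, 0.000)
step 1 (dt=0.02): k1=(-0.099, 0.031, 0.068), k2=(-0.100, 0.031, 0.068), k3=(-0.100, 0.031, 0.068), k4=(-0.100, 0.031, 0.069); state += dt/6·(k1+2k2+2k3+k4)
t=0.020: state=(0.927, 0.072, 0.001)
t=0.040: state=(0.925, 0.072, 0.003)
t=0.060: state=(0.923, 0.073, 0.004)
continuing one RK4 step at a time; state shown every 25 steps (Δt=0.5):
t=0.500: state=(0.876, 0.087, 0.038)
t=1.000: state=(0.816, 0.101, 0.083)
t=1.500: state=(0.752, 0.113, 0.135)
t=2.000: state=(0.689, 0.120, 0.191)
t=2.500: state=(0.628, 0.122, 0.249)
t=3.000: state=(0.574, 0.119, 0.307)
t=3.500: state=(0.526, 0.111, 0.363)
t=4.000: state=(0.486, 0.101, 0.414)
t=4.500: state=(0.452, 0.089, 0.459)
t=5.000: state=(0.425, 0.076, 0.499)
t=5.500: state=(0.403, 0.065, 0.532)
t=6.000: state=(0.386, 0.054, 0.561)
t=6.500: state=(0.372, 0.044, 0.584)
t=7.000: state=(0.361, 0.036, 0.603)
t=7.500: state=(0.352, 0.029, 0.619)
t=8.000: state=(0.345, 0.023, 0.631)
t=8.500: state=(0.340, 0.019, 0.642)
t=9.000: state=(0.335, 0.015, 0.650)
t=9.320: state=(0.333, 0.013, 0.654)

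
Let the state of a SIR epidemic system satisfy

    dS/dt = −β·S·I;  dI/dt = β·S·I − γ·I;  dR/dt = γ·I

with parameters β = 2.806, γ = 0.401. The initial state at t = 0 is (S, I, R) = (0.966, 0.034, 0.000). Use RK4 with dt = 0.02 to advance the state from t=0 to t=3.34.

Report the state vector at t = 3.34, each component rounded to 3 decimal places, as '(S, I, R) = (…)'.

(S, I, R) = (0.026, 0.457, 0.517)

t=0.000: state=(0.966, 0.034, 0.000)
step 1 (dt=0.02): k1=(-0.092, 0.079, 0.014), k2=(-0.094, 0.080, 0.014), k3=(-0.094, 0.080, 0.014), k4=(-0.096, 0.082, 0.014); state += dt/6·(k1+2k2+2k3+k4)
t=0.020: state=(0.964, 0.036, 0.000)
t=0.040: state=(0.962, 0.037, 0.001)
t=0.060: state=(0.960, 0.039, 0.001)
continuing one RK4 step at a time; state shown every 10 steps (Δt=0.2):
t=0.200: state=(0.943, 0.054, 0.003)
t=0.400: state=(0.908, 0.083, 0.009)
t=0.600: state=(0.857, 0.126, 0.017)
t=0.800: state=(0.786, 0.185, 0.030)
t=1.000: state=(0.694, 0.259, 0.047)
t=1.200: state=(0.587, 0.342, 0.071)
t=1.400: state=(0.473, 0.425, 0.102)
t=1.600: state=(0.365, 0.496, 0.139)
t=1.800: state=(0.272, 0.547, 0.181)
t=2.000: state=(0.198, 0.575, 0.226)
t=2.200: state=(0.143, 0.584, 0.273)
t=2.400: state=(0.103, 0.577, 0.320)
t=2.600: state=(0.075, 0.560, 0.365)
t=2.800: state=(0.055, 0.536, 0.409)
t=3.000: state=(0.041, 0.508, 0.451)
t=3.200: state=(0.031, 0.478, 0.491)
t=3.340: state=(0.026, 0.457, 0.517)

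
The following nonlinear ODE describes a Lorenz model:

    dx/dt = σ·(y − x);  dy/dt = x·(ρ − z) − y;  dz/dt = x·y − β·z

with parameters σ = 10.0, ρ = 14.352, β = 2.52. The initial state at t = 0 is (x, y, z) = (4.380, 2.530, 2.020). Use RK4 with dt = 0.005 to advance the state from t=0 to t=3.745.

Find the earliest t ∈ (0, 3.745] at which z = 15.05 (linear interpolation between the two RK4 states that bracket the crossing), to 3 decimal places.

t=0.000: state=(4.380, 2.530, 2.020)
step 1 (dt=0.005): k1=(-18.500, 51.484, 5.991), k2=(-16.750, 50.720, 6.394), k3=(-16.813, 50.772, 6.395), k4=(-15.121, 50.056, 6.788); state += dt/6·(k1+2k2+2k3+k4)
t=0.005: state=(4.296, 2.784, 2.052)
t=0.010: state=(4.228, 3.031, 2.088)
t=0.015: state=(4.176, 3.272, 2.127)
continuing one RK4 step at a time; state shown every 40 steps (Δt=0.2):
t=0.200: state=(8.030, 11.687, 8.239)
t=0.275: state=(10.446, 12.702, 14.873)
next step: t=0.280: state=(10.554, 12.599, 15.347) — z has crossed 15.05
linear interpolation between t=0.275 (14.87322) and t=0.280 (15.34712) → t≈0.277

t = 0.277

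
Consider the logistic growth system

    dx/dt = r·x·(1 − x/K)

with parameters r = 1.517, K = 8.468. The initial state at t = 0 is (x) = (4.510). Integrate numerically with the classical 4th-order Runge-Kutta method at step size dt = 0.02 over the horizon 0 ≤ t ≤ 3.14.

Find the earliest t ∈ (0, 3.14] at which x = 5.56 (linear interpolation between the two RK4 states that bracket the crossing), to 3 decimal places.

t=0.000: state=(4.510)
step 1 (dt=0.02): k1=(3.198), k2=(3.194), k3=(3.195), k4=(3.191); state += dt/6·(k1+2k2+2k3+k4)
t=0.020: state=(4.574)
t=0.040: state=(4.638)
t=0.060: state=(4.701)
continuing one RK4 step at a time; state shown every 10 steps (Δt=0.2):
t=0.200: state=(5.139)
t=0.340: state=(5.557)
next step: t=0.360: state=(5.614) — x has crossed 5.56
linear interpolation between t=0.340 (5.55657) and t=0.360 (5.61426) → t≈0.341

t = 0.341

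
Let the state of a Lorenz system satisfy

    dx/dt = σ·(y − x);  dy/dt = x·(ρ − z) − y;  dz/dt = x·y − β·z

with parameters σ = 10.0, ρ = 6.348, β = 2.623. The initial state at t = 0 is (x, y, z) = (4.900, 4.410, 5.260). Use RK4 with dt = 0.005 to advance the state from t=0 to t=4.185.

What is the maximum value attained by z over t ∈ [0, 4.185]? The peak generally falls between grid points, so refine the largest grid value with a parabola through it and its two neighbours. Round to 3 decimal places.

t=0.000: state=(4.900, 4.410, 5.260)
step 1 (dt=0.005): k1=(-4.900, 0.921, 7.812), k2=(-4.754, 0.810, 7.718), k3=(-4.761, 0.812, 7.719), k4=(-4.621, 0.703, 7.626); state += dt/6·(k1+2k2+2k3+k4)
t=0.005: state=(4.876, 4.414, 5.299)
t=0.010: state=(4.854, 4.417, 5.336)
t=0.015: state=(4.832, 4.419, 5.373)
continuing one RK4 step at a time; state shown every 40 steps (Δt=0.2):
t=0.200: state=(4.322, 4.049, 6.153)
t=0.400: state=(3.744, 3.478, 5.963)
t=0.600: state=(3.377, 3.287, 5.356)
t=0.800: state=(3.373, 3.448, 4.917)
t=1.000: state=(3.615, 3.763, 4.876)
t=1.200: state=(3.886, 3.990, 5.177)
t=1.400: state=(3.981, 3.969, 5.527)
t=1.600: state=(3.865, 3.776, 5.638)
t=1.800: state=(3.690, 3.617, 5.494)
t=2.000: state=(3.606, 3.598, 5.284)
t=2.200: state=(3.645, 3.687, 5.178)
t=2.400: state=(3.745, 3.795, 5.222)
t=2.600: state=(3.818, 3.837, 5.347)
t=2.800: state=(3.817, 3.798, 5.438)
t=3.000: state=(3.762, 3.731, 5.436)
t=3.200: state=(3.710, 3.693, 5.369)
t=3.400: state=(3.699, 3.704, 5.305)
t=3.600: state=(3.725, 3.742, 5.290)
t=3.800: state=(3.758, 3.772, 5.322)
t=4.000: state=(3.773, 3.774, 5.364)
t=4.185: state=(3.765, 3.756, 5.382)
largest grid value and its neighbours: z(0.245)=6.18662, z(0.250)=6.18703, z(0.255)=6.18682
parabola through these three points peaks at t≈0.251 with z≈6.18704

max z = 6.187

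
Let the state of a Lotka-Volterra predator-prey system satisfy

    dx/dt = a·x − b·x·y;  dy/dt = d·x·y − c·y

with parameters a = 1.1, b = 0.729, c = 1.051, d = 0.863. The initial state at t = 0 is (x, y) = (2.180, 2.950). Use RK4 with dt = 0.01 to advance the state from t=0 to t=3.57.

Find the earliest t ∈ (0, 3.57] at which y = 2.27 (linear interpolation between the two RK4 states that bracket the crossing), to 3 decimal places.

t = 1.411

t=0.000: state=(2.180, 2.950)
step 1 (dt=0.01): k1=(-2.290, 2.450), k2=(-2.298, 2.430), k3=(-2.297, 2.430), k4=(-2.304, 2.411); state += dt/6·(k1+2k2+2k3+k4)
t=0.010: state=(2.157, 2.974)
t=0.020: state=(2.134, 2.998)
t=0.030: state=(2.111, 3.022)
continuing one RK4 step at a time; state shown every 20 steps (Δt=0.2):
t=0.200: state=(1.712, 3.345)
t=0.400: state=(1.291, 3.509)
t=0.600: state=(0.966, 3.450)
t=0.800: state=(0.738, 3.235)
t=1.000: state=(0.586, 2.937)
t=1.200: state=(0.488, 2.609)
t=1.400: state=(0.425, 2.287)
t=1.410: state=(0.423, 2.272)
next step: t=1.420: state=(0.421, 2.256) — y has crossed 2.27
linear interpolation between t=1.410 (2.27152) and t=1.420 (2.25597) → t≈1.411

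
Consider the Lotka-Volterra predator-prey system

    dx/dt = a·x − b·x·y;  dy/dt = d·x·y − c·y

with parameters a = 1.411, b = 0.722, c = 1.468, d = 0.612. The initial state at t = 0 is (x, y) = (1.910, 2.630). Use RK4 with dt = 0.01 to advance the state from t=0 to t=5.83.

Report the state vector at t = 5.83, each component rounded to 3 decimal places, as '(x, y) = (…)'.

(x, y) = (1.862, 1.435)

t=0.000: state=(1.910, 2.630)
step 1 (dt=0.01): k1=(-0.932, -0.787), k2=(-0.924, -0.793), k3=(-0.924, -0.793), k4=(-0.916, -0.799); state += dt/6·(k1+2k2+2k3+k4)
t=0.010: state=(1.901, 2.622)
t=0.020: state=(1.892, 2.614)
t=0.030: state=(1.883, 2.606)
continuing one RK4 step at a time; state shown every 20 steps (Δt=0.2):
t=0.200: state=(1.754, 2.452)
t=0.400: state=(1.656, 2.251)
t=0.600: state=(1.610, 2.049)
t=0.800: state=(1.610, 1.860)
t=1.000: state=(1.653, 1.692)
t=1.200: state=(1.735, 1.552)
t=1.400: state=(1.854, 1.441)
t=1.600: state=(2.009, 1.360)
t=1.800: state=(2.198, 1.311)
t=2.000: state=(2.415, 1.296)
t=2.200: state=(2.653, 1.318)
t=2.400: state=(2.897, 1.380)
t=2.600: state=(3.125, 1.488)
t=2.800: state=(3.307, 1.645)
t=3.000: state=(3.408, 1.852)
t=3.200: state=(3.400, 2.097)
t=3.400: state=(3.269, 2.354)
t=3.600: state=(3.033, 2.584)
t=3.800: state=(2.735, 2.743)
t=4.000: state=(2.427, 2.804)
t=4.200: state=(2.150, 2.765)
t=4.400: state=(1.928, 2.644)
t=4.600: state=(1.766, 2.470)
t=4.800: state=(1.663, 2.270)
t=5.000: state=(1.612, 2.067)
t=5.200: state=(1.608, 1.876)
t=5.400: state=(1.647, 1.707)
t=5.600: state=(1.725, 1.564)
t=5.800: state=(1.841, 1.450)
t=5.830: state=(1.862, 1.435)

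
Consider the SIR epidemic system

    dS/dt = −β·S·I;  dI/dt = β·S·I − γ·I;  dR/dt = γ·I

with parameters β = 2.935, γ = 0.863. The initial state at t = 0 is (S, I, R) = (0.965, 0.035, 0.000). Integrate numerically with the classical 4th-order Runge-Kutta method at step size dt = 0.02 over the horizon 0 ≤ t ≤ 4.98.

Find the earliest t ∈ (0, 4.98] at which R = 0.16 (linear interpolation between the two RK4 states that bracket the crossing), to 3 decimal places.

t=0.000: state=(0.965, 0.035, 0.000)
step 1 (dt=0.02): k1=(-0.099, 0.069, 0.030), k2=(-0.101, 0.070, 0.031), k3=(-0.101, 0.070, 0.031), k4=(-0.103, 0.071, 0.031); state += dt/6·(k1+2k2+2k3+k4)
t=0.020: state=(0.963, 0.036, 0.001)
t=0.040: state=(0.961, 0.038, 0.001)
t=0.060: state=(0.959, 0.039, 0.002)
continuing one RK4 step at a time; state shown every 10 steps (Δt=0.2):
t=0.200: state=(0.941, 0.052, 0.007)
t=0.400: state=(0.907, 0.075, 0.018)
t=0.600: state=(0.861, 0.106, 0.034)
t=0.800: state=(0.800, 0.145, 0.055)
t=1.000: state=(0.725, 0.191, 0.084)
t=1.200: state=(0.639, 0.240, 0.121)
t=1.360: state=(0.566, 0.277, 0.157)
next step: t=1.380: state=(0.557, 0.282, 0.162) — R has crossed 0.16
linear interpolation between t=1.360 (0.15688) and t=1.380 (0.16170) → t≈1.373

t = 1.373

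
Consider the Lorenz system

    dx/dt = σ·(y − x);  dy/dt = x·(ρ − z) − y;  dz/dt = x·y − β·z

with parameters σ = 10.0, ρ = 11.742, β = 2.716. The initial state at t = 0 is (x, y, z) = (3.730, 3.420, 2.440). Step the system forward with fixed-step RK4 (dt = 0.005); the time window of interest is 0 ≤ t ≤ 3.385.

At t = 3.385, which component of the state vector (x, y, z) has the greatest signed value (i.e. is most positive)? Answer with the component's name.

largest component: z

t=0.000: state=(3.730, 3.420, 2.440)
step 1 (dt=0.005): k1=(-3.100, 31.276, 6.130), k2=(-2.241, 31.069, 6.352), k3=(-2.267, 31.088, 6.357), k4=(-1.432, 30.897, 6.582); state += dt/6·(k1+2k2+2k3+k4)
t=0.005: state=(3.719, 3.575, 2.472)
t=0.010: state=(3.716, 3.729, 2.506)
t=0.015: state=(3.720, 3.881, 2.542)
continuing one RK4 step at a time; state shown every 40 steps (Δt=0.2):
t=0.200: state=(6.917, 9.421, 6.908)
t=0.400: state=(8.512, 6.574, 16.155)
t=0.600: state=(3.490, 1.740, 12.498)
t=0.800: state=(2.079, 2.130, 7.928)
t=1.000: state=(3.105, 4.069, 5.802)
t=1.200: state=(5.923, 7.627, 7.647)
t=1.400: state=(7.781, 7.283, 13.644)
t=1.600: state=(4.900, 3.384, 12.880)
t=1.800: state=(3.330, 3.238, 9.293)
t=2.000: state=(4.134, 4.959, 7.684)
t=2.200: state=(6.194, 7.189, 9.574)
t=2.400: state=(6.759, 6.167, 12.870)
t=2.600: state=(4.894, 4.044, 11.839)
t=2.800: state=(4.125, 4.202, 9.525)
t=3.000: state=(4.966, 5.641, 8.961)
t=3.200: state=(6.232, 6.617, 10.791)
t=3.385: state=(6.073, 5.564, 12.169)
compare at T: x=6.073, y=5.564, z=12.169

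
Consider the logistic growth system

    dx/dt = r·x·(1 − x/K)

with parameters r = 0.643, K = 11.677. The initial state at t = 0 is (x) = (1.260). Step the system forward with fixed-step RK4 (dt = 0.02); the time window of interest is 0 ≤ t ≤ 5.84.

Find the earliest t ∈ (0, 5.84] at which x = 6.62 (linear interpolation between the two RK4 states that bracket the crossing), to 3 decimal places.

t = 3.704

t=0.000: state=(1.260)
step 1 (dt=0.02): k1=(0.723), k2=(0.726), k3=(0.726), k4=(0.730); state += dt/6·(k1+2k2+2k3+k4)
t=0.020: state=(1.275)
t=0.040: state=(1.289)
t=0.060: state=(1.304)
continuing one RK4 step at a time; state shown every 10 steps (Δt=0.2):
t=0.200: state=(1.412)
t=0.400: state=(1.580)
t=0.600: state=(1.764)
t=0.800: state=(1.965)
t=1.000: state=(2.184)
t=1.200: state=(2.422)
t=1.400: state=(2.678)
t=1.600: state=(2.952)
t=1.800: state=(3.245)
t=2.000: state=(3.555)
t=2.200: state=(3.880)
t=2.400: state=(4.221)
t=2.600: state=(4.573)
t=2.800: state=(4.935)
t=3.000: state=(5.305)
t=3.200: state=(5.679)
t=3.400: state=(6.054)
t=3.600: state=(6.428)
t=3.700: state=(6.613)
next step: t=3.720: state=(6.650) — x has crossed 6.62
linear interpolation between t=3.700 (6.61269) and t=3.720 (6.64954) → t≈3.704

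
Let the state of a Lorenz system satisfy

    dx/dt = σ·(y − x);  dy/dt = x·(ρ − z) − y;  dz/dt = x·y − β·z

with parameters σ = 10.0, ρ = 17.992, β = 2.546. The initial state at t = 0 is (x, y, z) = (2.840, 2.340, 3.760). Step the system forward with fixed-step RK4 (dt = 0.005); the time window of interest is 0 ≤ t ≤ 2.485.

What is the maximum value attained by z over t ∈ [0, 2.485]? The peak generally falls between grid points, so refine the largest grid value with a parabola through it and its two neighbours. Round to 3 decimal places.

t=0.000: state=(2.840, 2.340, 3.760)
step 1 (dt=0.005): k1=(-5.000, 38.079, -2.927), k2=(-3.923, 37.826, -2.669), k3=(-3.956, 37.864, -2.666), k4=(-2.909, 37.646, -2.406); state += dt/6·(k1+2k2+2k3+k4)
t=0.005: state=(2.820, 2.529, 3.747)
t=0.010: state=(2.811, 2.717, 3.736)
t=0.015: state=(2.811, 2.903, 3.728)
continuing one RK4 step at a time; state shown every 20 steps (Δt=0.1):
t=0.100: state=(3.952, 6.383, 4.173)
t=0.200: state=(7.557, 12.234, 8.021)
t=0.300: state=(12.124, 15.238, 19.288)
t=0.400: state=(11.155, 6.144, 27.209)
t=0.500: state=(5.111, -0.410, 22.788)
t=0.600: state=(1.256, -1.069, 17.443)
t=0.700: state=(-0.144, -0.905, 13.487)
t=0.800: state=(-0.670, -1.086, 10.494)
t=0.900: state=(-1.142, -1.732, 8.247)
t=1.000: state=(-1.970, -3.106, 6.721)
t=1.100: state=(-3.591, -5.805, 6.294)
t=1.200: state=(-6.583, -10.364, 8.543)
t=1.300: state=(-10.577, -14.012, 16.455)
t=1.400: state=(-11.349, -8.859, 25.045)
t=1.500: state=(-6.881, -1.777, 23.499)
t=1.600: state=(-2.864, -0.146, 18.511)
t=1.700: state=(-1.204, -0.374, 14.384)
t=1.800: state=(-0.835, -0.809, 11.199)
t=1.900: state=(-1.029, -1.427, 8.771)
t=2.000: state=(-1.660, -2.565, 7.032)
t=2.100: state=(-2.975, -4.792, 6.195)
t=2.200: state=(-5.503, -8.824, 7.353)
t=2.300: state=(-9.434, -13.532, 13.389)
t=2.400: state=(-11.815, -11.396, 23.375)
t=2.485: state=(-9.213, -4.252, 25.266)
largest grid value and its neighbours: z(0.395)=27.19288, z(0.400)=27.20857, z(0.405)=27.18625
parabola through these three points peaks at t≈0.400 with z≈27.20872

max z = 27.209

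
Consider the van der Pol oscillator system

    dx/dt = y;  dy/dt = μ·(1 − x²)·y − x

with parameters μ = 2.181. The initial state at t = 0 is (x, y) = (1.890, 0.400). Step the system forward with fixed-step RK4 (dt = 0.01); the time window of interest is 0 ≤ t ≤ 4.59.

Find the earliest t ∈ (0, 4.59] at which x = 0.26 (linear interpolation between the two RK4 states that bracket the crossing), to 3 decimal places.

t = 2.767

t=0.000: state=(1.890, 0.400)
step 1 (dt=0.01): k1=(0.400, -4.134), k2=(0.379, -4.026), k3=(0.380, -4.029), k4=(0.360, -3.923); state += dt/6·(k1+2k2+2k3+k4)
t=0.010: state=(1.894, 0.360)
t=0.020: state=(1.897, 0.322)
t=0.030: state=(1.900, 0.285)
continuing one RK4 step at a time; state shown every 20 steps (Δt=0.2):
t=0.200: state=(1.911, -0.100)
t=0.400: state=(1.872, -0.260)
t=0.600: state=(1.813, -0.321)
t=0.800: state=(1.745, -0.356)
t=1.000: state=(1.671, -0.387)
t=1.200: state=(1.590, -0.421)
t=1.400: state=(1.502, -0.463)
t=1.600: state=(1.404, -0.517)
t=1.800: state=(1.294, -0.590)
t=2.000: state=(1.166, -0.693)
t=2.200: state=(1.013, -0.848)
t=2.400: state=(0.821, -1.098)
t=2.600: state=(0.562, -1.529)
t=2.760: state=(0.275, -2.110)
next step: t=2.770: state=(0.253, -2.156) — x has crossed 0.26
linear interpolation between t=2.760 (0.27467) and t=2.770 (0.25335) → t≈2.767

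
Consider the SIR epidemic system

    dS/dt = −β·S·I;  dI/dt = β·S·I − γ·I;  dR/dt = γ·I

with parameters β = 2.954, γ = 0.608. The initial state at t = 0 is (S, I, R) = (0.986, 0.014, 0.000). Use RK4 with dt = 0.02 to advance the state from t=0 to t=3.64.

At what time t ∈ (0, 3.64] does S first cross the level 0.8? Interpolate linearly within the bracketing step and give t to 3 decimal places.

t = 1.139

t=0.000: state=(0.986, 0.014, 0.000)
step 1 (dt=0.02): k1=(-0.041, 0.032, 0.009), k2=(-0.042, 0.033, 0.009), k3=(-0.042, 0.033, 0.009), k4=(-0.043, 0.034, 0.009); state += dt/6·(k1+2k2+2k3+k4)
t=0.020: state=(0.985, 0.015, 0.000)
t=0.040: state=(0.984, 0.015, 0.000)
t=0.060: state=(0.983, 0.016, 0.001)
continuing one RK4 step at a time; state shown every 10 steps (Δt=0.2):
t=0.200: state=(0.976, 0.022, 0.002)
t=0.400: state=(0.960, 0.035, 0.006)
t=0.600: state=(0.935, 0.054, 0.011)
t=0.800: state=(0.899, 0.082, 0.019)
t=1.000: state=(0.847, 0.122, 0.031)
t=1.120: state=(0.807, 0.152, 0.041)
next step: t=1.140: state=(0.800, 0.157, 0.043) — S has crossed 0.8
linear interpolation between t=1.120 (0.80695) and t=1.140 (0.79962) → t≈1.139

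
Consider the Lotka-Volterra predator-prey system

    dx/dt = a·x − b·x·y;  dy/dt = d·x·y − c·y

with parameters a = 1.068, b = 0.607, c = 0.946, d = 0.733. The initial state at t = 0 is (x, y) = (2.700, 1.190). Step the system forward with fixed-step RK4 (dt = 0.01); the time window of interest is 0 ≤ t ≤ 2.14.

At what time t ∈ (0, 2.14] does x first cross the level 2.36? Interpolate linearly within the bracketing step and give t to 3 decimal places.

t=0.000: state=(2.700, 1.190)
step 1 (dt=0.01): k1=(0.933, 1.229), k2=(0.925, 1.240), k3=(0.925, 1.240), k4=(0.916, 1.250); state += dt/6·(k1+2k2+2k3+k4)
t=0.010: state=(2.709, 1.202)
t=0.020: state=(2.718, 1.215)
t=0.030: state=(2.727, 1.228)
continuing one RK4 step at a time; state shown every 10 steps (Δt=0.1):
t=0.100: state=(2.784, 1.324)
t=0.200: state=(2.845, 1.480)
t=0.300: state=(2.878, 1.661)
t=0.400: state=(2.878, 1.867)
t=0.500: state=(2.840, 2.095)
t=0.600: state=(2.762, 2.341)
t=0.700: state=(2.646, 2.597)
t=0.800: state=(2.495, 2.853)
t=0.870: state=(2.373, 3.025)
next step: t=0.880: state=(2.355, 3.049) — x has crossed 2.36
linear interpolation between t=0.870 (2.37314) and t=0.880 (2.35480) → t≈0.877

t = 0.877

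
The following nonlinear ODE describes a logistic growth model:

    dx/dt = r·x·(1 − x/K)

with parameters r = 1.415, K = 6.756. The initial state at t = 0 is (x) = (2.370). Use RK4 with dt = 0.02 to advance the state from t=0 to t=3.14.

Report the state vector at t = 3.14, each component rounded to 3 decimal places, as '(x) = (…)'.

t=0.000: state=(2.370)
step 1 (dt=0.02): k1=(2.177), k2=(2.186), k3=(2.186), k4=(2.195); state += dt/6·(k1+2k2+2k3+k4)
t=0.020: state=(2.414)
t=0.040: state=(2.458)
t=0.060: state=(2.502)
continuing one RK4 step at a time; state shown every 10 steps (Δt=0.2):
t=0.200: state=(2.821)
t=0.400: state=(3.294)
t=0.600: state=(3.771)
t=0.800: state=(4.231)
t=1.000: state=(4.661)
t=1.200: state=(5.046)
t=1.400: state=(5.382)
t=1.600: state=(5.666)
t=1.800: state=(5.901)
t=2.000: state=(6.091)
t=2.200: state=(6.242)
t=2.400: state=(6.362)
t=2.600: state=(6.454)
t=2.800: state=(6.526)
t=3.000: state=(6.581)
t=3.140: state=(6.612)

(x) = (6.612)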